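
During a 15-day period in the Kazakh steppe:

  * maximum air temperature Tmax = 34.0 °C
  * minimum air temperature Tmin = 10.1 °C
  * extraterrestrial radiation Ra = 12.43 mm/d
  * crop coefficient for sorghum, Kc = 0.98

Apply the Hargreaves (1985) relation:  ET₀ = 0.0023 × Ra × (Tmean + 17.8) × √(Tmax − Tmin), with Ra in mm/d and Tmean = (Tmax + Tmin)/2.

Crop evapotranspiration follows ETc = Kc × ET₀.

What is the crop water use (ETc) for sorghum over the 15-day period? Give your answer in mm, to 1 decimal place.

Tmean = (34.0 + 10.1)/2 = 22.05 °C
ET₀ = 0.0023 × 12.43 × (22.05 + 17.8) × √23.9 = 0.0023 × 12.43 × 39.85 × 4.8888 = 5.5697 mm/d
ETc = Kc × ET₀ = 0.98 × 5.5697 = 5.4583 mm/d
Over 15 days: 5.4583 × 15 = 81.875 mm

81.9 mm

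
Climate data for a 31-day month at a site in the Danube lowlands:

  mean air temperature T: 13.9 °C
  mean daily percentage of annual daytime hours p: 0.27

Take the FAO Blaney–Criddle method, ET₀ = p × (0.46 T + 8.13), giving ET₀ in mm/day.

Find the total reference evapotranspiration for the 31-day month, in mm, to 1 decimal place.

121.6 mm

ET₀ = 0.27 × (0.46 × 13.9 + 8.13) = 0.27 × 14.524 = 3.9215 mm/d
Monthly total = 3.9215 × 31 = 121.567 mm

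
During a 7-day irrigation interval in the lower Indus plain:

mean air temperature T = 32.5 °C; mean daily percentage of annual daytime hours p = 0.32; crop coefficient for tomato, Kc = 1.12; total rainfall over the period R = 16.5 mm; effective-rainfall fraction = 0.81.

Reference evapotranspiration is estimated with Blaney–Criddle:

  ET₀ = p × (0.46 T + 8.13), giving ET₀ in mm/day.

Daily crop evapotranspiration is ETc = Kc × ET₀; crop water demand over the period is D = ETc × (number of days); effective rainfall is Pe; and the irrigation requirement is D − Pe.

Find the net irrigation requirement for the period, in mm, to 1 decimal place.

44.5 mm

ET₀ = 0.32 × (0.46 × 32.5 + 8.13) = 0.32 × 23.080 = 7.3856 mm/d
ETc = Kc × ET₀ = 1.12 × 7.3856 = 8.2719 mm/d
Crop demand D = ETc × 7 d = 8.2719 × 7 = 57.903 mm
Pe = 0.81 × 16.5 = 13.365 mm
D − Pe = 57.903 − 13.365 = 44.538 mm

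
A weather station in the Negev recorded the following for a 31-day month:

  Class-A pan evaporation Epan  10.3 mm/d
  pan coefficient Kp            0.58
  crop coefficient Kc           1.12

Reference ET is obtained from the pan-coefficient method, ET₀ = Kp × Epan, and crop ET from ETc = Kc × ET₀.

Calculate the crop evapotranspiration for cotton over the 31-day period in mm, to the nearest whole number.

ET₀ = 0.58 × 10.3 = 5.9740 mm/d
ETc = Kc × ET₀ = 1.12 × 5.9740 = 6.6909 mm/d
Over 31 days: 6.6909 × 31 = 207.418 mm

207 mm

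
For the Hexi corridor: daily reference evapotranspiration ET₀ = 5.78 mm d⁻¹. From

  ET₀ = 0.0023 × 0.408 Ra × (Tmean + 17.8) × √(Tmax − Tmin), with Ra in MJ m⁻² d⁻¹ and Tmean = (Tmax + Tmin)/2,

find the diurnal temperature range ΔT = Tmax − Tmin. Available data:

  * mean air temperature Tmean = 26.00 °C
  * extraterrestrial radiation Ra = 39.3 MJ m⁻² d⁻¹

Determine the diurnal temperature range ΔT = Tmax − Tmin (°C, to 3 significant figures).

√ΔT = ET₀ / [0.0023 × 0.408 × Ra × (Tmean+17.8)] = 5.78 / (0.0023 × 16.0344 × 43.80) = 3.5783
ΔT = 3.5783² = 12.804 °C

12.8 °C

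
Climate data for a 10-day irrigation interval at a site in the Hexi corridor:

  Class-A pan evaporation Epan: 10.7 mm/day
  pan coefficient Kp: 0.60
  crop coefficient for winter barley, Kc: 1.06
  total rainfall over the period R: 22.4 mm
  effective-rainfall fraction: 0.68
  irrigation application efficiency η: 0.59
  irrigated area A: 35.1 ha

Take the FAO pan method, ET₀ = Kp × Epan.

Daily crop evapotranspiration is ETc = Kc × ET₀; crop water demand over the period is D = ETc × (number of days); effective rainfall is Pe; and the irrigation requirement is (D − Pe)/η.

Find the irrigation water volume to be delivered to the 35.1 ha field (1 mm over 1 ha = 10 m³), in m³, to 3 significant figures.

31400 m³

ET₀ = 0.60 × 10.7 = 6.4200 mm/d
ETc = Kc × ET₀ = 1.06 × 6.4200 = 6.8052 mm/d
Crop demand D = ETc × 10 d = 6.8052 × 10 = 68.052 mm
Pe = 0.68 × 22.4 = 15.232 mm
D − Pe = 68.052 − 15.232 = 52.820 mm
Gross irrigation = 52.820 / 0.59 = 89.525 mm
Volume = 89.525 mm × 35.1 ha × 10 = 31423.3 m³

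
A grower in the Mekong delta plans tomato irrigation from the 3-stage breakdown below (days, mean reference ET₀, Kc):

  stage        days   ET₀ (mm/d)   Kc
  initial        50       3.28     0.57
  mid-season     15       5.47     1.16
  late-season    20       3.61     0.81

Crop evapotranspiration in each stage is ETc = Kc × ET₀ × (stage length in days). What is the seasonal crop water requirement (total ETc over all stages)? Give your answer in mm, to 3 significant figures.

247 mm

initial: 0.57 × 3.28 × 50 = 93.48 mm
mid-season: 1.16 × 5.47 × 15 = 95.18 mm
late-season: 0.81 × 3.61 × 20 = 58.48 mm
Seasonal total = 247.14 mm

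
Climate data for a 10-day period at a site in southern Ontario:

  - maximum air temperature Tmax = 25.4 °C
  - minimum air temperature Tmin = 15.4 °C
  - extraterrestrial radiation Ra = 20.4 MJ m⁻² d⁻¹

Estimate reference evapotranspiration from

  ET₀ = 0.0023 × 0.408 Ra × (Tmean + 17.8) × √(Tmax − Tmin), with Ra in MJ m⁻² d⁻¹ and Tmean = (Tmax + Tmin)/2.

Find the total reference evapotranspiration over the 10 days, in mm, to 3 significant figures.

23.1 mm

Tmean = (25.4 + 15.4)/2 = 20.40 °C
0.408 Ra = 0.408 × 20.4 = 8.3232 mm/d equivalent
ET₀ = 0.0023 × 8.3232 × (20.40 + 17.8) × √10.0 = 0.0023 × 8.3232 × 38.20 × 3.1623 = 2.3125 mm/d
Over 10 days: 2.3125 × 10 = 23.125 mm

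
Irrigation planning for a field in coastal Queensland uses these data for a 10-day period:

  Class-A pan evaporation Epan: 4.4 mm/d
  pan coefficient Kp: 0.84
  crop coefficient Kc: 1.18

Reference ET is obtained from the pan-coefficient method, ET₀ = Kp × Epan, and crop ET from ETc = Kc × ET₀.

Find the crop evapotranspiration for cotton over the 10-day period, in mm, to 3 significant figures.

ET₀ = 0.84 × 4.4 = 3.6960 mm/d
ETc = Kc × ET₀ = 1.18 × 3.6960 = 4.3613 mm/d
Over 10 days: 4.3613 × 10 = 43.613 mm

43.6 mm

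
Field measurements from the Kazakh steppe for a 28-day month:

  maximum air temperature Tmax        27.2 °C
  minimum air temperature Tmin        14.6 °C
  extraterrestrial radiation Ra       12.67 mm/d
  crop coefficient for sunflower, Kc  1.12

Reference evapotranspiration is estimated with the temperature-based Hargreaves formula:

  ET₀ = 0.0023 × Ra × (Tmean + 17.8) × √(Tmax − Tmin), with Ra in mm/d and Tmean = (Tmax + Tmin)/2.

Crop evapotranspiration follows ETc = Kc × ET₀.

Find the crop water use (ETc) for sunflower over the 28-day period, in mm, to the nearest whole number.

126 mm

Tmean = (27.2 + 14.6)/2 = 20.90 °C
ET₀ = 0.0023 × 12.67 × (20.90 + 17.8) × √12.6 = 0.0023 × 12.67 × 38.70 × 3.5496 = 4.0031 mm/d
ETc = Kc × ET₀ = 1.12 × 4.0031 = 4.4835 mm/d
Over 28 days: 4.4835 × 28 = 125.538 mm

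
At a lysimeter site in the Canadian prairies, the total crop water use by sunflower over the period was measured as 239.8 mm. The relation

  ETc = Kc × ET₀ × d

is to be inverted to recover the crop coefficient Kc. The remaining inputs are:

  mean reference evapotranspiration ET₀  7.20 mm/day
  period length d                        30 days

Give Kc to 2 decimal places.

1.11

ETc = Kc × ET₀ × d  ⇒  Kc = ETc / (ET₀ × d)
Kc = 239.8 / (7.20 × 30) = 239.8 / 216.00 = 1.1102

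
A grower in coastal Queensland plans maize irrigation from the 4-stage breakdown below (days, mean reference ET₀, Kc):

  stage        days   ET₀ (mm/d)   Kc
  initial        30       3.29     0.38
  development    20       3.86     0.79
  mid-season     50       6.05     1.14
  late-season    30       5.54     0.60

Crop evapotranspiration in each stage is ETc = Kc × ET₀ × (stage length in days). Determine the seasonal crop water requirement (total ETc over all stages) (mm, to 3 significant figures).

543 mm

initial: 0.38 × 3.29 × 30 = 37.51 mm
development: 0.79 × 3.86 × 20 = 60.99 mm
mid-season: 1.14 × 6.05 × 50 = 344.85 mm
late-season: 0.60 × 5.54 × 30 = 99.72 mm
Seasonal total = 543.07 mm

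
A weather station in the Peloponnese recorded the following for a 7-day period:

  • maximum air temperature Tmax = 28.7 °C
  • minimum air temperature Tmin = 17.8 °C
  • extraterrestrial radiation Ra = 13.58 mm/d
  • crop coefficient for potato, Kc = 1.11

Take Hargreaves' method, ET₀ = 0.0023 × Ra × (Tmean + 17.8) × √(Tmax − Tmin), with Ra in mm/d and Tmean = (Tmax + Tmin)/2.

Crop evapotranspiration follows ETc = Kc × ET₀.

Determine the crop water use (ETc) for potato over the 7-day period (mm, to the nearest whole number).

33 mm

Tmean = (28.7 + 17.8)/2 = 23.25 °C
ET₀ = 0.0023 × 13.58 × (23.25 + 17.8) × √10.9 = 0.0023 × 13.58 × 41.05 × 3.3015 = 4.2330 mm/d
ETc = Kc × ET₀ = 1.11 × 4.2330 = 4.6986 mm/d
Over 7 days: 4.6986 × 7 = 32.890 mm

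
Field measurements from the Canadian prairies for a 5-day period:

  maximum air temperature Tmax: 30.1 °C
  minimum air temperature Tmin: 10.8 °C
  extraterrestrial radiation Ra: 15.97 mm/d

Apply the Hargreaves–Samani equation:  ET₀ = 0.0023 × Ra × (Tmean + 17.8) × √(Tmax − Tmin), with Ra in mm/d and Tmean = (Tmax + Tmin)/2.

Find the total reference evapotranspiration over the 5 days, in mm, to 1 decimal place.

Tmean = (30.1 + 10.8)/2 = 20.45 °C
ET₀ = 0.0023 × 15.97 × (20.45 + 17.8) × √19.3 = 0.0023 × 15.97 × 38.25 × 4.3932 = 6.1723 mm/d
Over 5 days: 6.1723 × 5 = 30.862 mm

30.9 mm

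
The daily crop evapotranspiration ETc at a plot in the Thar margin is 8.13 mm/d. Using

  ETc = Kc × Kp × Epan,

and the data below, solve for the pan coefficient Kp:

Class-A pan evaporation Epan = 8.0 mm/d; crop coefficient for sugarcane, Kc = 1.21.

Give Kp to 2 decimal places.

0.84

ETc = Kc × Kp × Epan  ⇒  Kp = ETc / (Kc × Epan)
Kp = 8.13 / (1.21 × 8.0) = 8.13 / 9.680 = 0.8399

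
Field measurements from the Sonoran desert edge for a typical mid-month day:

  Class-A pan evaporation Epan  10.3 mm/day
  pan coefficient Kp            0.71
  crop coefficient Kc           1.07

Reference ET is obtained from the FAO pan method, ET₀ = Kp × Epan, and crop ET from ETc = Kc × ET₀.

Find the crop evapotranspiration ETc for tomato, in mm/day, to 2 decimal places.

ET₀ = 0.71 × 10.3 = 7.3130 mm/d
ETc = Kc × ET₀ = 1.07 × 7.3130 = 7.8249 mm/d

7.82 mm/day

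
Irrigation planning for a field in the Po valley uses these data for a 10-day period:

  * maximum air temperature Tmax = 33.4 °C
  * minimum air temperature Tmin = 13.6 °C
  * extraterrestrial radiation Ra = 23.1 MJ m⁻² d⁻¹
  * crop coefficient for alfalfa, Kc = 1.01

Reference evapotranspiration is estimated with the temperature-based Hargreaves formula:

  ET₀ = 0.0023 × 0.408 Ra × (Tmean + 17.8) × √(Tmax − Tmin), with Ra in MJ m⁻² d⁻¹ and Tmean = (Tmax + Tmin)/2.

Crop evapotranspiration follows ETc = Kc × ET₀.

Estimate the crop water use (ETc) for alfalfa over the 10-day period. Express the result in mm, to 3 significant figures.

Tmean = (33.4 + 13.6)/2 = 23.50 °C
0.408 Ra = 0.408 × 23.1 = 9.4248 mm/d equivalent
ET₀ = 0.0023 × 9.4248 × (23.50 + 17.8) × √19.8 = 0.0023 × 9.4248 × 41.30 × 4.4497 = 3.9836 mm/d
ETc = Kc × ET₀ = 1.01 × 3.9836 = 4.0234 mm/d
Over 10 days: 4.0234 × 10 = 40.234 mm

40.2 mm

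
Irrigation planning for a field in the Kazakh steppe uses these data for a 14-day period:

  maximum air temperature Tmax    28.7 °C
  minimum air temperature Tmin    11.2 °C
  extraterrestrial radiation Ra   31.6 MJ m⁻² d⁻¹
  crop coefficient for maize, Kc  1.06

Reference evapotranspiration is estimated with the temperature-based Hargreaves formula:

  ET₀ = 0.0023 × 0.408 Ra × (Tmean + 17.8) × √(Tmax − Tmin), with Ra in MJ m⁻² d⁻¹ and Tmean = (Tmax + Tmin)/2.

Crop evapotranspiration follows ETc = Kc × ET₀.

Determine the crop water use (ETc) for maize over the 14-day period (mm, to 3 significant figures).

Tmean = (28.7 + 11.2)/2 = 19.95 °C
0.408 Ra = 0.408 × 31.6 = 12.8928 mm/d equivalent
ET₀ = 0.0023 × 12.8928 × (19.95 + 17.8) × √17.5 = 0.0023 × 12.8928 × 37.75 × 4.1833 = 4.6829 mm/d
ETc = Kc × ET₀ = 1.06 × 4.6829 = 4.9639 mm/d
Over 14 days: 4.9639 × 14 = 69.495 mm

69.5 mm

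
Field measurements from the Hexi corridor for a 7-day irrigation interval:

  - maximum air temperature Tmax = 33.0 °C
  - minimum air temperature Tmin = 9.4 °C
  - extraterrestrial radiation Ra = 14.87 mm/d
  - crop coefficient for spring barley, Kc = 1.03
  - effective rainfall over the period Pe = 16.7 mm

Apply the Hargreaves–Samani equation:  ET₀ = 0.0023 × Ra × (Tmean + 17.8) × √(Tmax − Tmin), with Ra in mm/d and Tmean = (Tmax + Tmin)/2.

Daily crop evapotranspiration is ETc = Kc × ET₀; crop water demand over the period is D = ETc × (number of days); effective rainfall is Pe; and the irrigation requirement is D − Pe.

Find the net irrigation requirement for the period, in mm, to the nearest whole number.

Tmean = (33.0 + 9.4)/2 = 21.20 °C
ET₀ = 0.0023 × 14.87 × (21.20 + 17.8) × √23.6 = 0.0023 × 14.87 × 39.00 × 4.8580 = 6.4798 mm/d
ETc = Kc × ET₀ = 1.03 × 6.4798 = 6.6742 mm/d
Crop demand D = ETc × 7 d = 6.6742 × 7 = 46.719 mm
D − Pe = 46.719 − 16.7 = 30.019 mm

30 mm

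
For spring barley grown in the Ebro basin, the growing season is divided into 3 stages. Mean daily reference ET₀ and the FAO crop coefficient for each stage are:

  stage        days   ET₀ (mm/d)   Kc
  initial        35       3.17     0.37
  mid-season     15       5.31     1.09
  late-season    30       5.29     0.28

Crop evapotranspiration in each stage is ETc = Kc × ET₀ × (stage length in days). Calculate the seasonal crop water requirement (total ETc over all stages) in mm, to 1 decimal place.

initial: 0.37 × 3.17 × 35 = 41.05 mm
mid-season: 1.09 × 5.31 × 15 = 86.82 mm
late-season: 0.28 × 5.29 × 30 = 44.44 mm
Seasonal total = 172.31 mm

172.3 mm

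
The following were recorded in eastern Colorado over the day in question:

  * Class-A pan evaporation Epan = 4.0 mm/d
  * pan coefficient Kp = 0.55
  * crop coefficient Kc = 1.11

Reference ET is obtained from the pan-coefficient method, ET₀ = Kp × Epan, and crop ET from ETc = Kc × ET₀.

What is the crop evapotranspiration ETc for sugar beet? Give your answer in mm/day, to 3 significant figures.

ET₀ = 0.55 × 4.0 = 2.2000 mm/d
ETc = Kc × ET₀ = 1.11 × 2.2000 = 2.4420 mm/d

2.44 mm/day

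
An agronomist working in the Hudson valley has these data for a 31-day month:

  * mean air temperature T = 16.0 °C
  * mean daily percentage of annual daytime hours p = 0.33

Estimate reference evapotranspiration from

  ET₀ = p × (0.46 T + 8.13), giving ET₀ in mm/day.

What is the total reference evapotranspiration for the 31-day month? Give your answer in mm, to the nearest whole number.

158 mm

ET₀ = 0.33 × (0.46 × 16.0 + 8.13) = 0.33 × 15.490 = 5.1117 mm/d
Monthly total = 5.1117 × 31 = 158.463 mm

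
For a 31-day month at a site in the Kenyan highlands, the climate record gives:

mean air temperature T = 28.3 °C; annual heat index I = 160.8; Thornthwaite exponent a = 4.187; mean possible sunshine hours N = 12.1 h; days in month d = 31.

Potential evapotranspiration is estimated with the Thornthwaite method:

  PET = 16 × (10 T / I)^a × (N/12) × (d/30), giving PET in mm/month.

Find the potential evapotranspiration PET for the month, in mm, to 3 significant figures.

10T/I = 10 × 28.3 / 160.8 = 1.7600
(10T/I)^a = 1.7600^4.187 = 10.6650
Uncorrected PET = 16 × 10.6650 = 170.640 mm
Correction = (N/12)(d/30) = (12.1/12)(31/30) = 1.0419
PET = 170.640 × 1.0419 = 177.790 mm/month

178 mm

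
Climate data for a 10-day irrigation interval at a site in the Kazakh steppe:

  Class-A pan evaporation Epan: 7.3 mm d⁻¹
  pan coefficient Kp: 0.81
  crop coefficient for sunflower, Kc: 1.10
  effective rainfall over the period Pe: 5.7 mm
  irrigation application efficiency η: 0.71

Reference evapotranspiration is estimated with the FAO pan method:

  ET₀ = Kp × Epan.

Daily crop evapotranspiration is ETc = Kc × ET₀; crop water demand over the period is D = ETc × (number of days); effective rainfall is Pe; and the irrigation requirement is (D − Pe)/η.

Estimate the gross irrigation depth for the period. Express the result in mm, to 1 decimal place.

83.6 mm

ET₀ = 0.81 × 7.3 = 5.9130 mm/d
ETc = Kc × ET₀ = 1.10 × 5.9130 = 6.5043 mm/d
Crop demand D = ETc × 10 d = 6.5043 × 10 = 65.043 mm
D − Pe = 65.043 − 5.7 = 59.343 mm
Gross irrigation = 59.343 / 0.71 = 83.582 mm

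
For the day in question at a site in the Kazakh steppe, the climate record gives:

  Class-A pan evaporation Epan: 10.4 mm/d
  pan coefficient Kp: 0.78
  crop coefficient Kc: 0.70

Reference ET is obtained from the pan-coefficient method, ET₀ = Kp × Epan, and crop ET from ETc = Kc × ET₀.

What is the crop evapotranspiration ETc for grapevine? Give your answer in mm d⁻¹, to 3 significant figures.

ET₀ = 0.78 × 10.4 = 8.1120 mm/d
ETc = Kc × ET₀ = 0.70 × 8.1120 = 5.6784 mm/d

5.68 mm d⁻¹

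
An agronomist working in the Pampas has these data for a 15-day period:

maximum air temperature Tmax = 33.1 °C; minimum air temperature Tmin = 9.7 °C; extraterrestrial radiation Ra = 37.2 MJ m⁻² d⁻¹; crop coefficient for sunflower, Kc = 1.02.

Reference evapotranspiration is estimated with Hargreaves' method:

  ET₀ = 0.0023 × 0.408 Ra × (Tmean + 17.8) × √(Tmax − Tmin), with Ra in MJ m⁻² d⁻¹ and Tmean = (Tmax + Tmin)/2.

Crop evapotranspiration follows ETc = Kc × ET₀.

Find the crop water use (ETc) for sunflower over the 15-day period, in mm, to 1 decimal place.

101.3 mm

Tmean = (33.1 + 9.7)/2 = 21.40 °C
0.408 Ra = 0.408 × 37.2 = 15.1776 mm/d equivalent
ET₀ = 0.0023 × 15.1776 × (21.40 + 17.8) × √23.4 = 0.0023 × 15.1776 × 39.20 × 4.8374 = 6.6196 mm/d
ETc = Kc × ET₀ = 1.02 × 6.6196 = 6.7520 mm/d
Over 15 days: 6.7520 × 15 = 101.280 mm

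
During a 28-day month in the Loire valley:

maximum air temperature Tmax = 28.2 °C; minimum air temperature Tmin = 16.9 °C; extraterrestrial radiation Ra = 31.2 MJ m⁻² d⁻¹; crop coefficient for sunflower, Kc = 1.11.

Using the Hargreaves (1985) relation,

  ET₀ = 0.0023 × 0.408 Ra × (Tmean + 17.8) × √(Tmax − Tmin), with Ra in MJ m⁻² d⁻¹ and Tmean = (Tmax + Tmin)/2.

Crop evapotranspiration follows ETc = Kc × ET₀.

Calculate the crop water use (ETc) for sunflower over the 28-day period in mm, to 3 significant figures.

123 mm

Tmean = (28.2 + 16.9)/2 = 22.55 °C
0.408 Ra = 0.408 × 31.2 = 12.7296 mm/d equivalent
ET₀ = 0.0023 × 12.7296 × (22.55 + 17.8) × √11.3 = 0.0023 × 12.7296 × 40.35 × 3.3615 = 3.9712 mm/d
ETc = Kc × ET₀ = 1.11 × 3.9712 = 4.4080 mm/d
Over 28 days: 4.4080 × 28 = 123.424 mm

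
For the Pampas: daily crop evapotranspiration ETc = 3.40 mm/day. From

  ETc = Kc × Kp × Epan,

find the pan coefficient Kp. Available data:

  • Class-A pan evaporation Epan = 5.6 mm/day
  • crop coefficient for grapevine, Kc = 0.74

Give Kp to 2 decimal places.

0.82

ETc = Kc × Kp × Epan  ⇒  Kp = ETc / (Kc × Epan)
Kp = 3.40 / (0.74 × 5.6) = 3.40 / 4.144 = 0.8205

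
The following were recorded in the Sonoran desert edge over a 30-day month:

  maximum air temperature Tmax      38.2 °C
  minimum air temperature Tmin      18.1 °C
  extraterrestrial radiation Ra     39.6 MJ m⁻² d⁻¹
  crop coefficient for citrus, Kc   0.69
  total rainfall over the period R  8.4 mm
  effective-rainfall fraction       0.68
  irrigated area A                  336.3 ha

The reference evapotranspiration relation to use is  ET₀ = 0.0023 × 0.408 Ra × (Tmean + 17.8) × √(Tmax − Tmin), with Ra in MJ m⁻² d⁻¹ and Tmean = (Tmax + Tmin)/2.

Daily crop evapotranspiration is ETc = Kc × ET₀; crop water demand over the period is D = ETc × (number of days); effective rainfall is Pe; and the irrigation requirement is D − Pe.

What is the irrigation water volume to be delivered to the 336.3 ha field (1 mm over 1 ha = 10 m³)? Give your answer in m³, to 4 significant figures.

Tmean = (38.2 + 18.1)/2 = 28.15 °C
0.408 Ra = 0.408 × 39.6 = 16.1568 mm/d equivalent
ET₀ = 0.0023 × 16.1568 × (28.15 + 17.8) × √20.1 = 0.0023 × 16.1568 × 45.95 × 4.4833 = 7.6554 mm/d
ETc = Kc × ET₀ = 0.69 × 7.6554 = 5.2822 mm/d
Crop demand D = ETc × 30 d = 5.2822 × 30 = 158.466 mm
Pe = 0.68 × 8.4 = 5.712 mm
D − Pe = 158.466 − 5.712 = 152.754 mm
Volume = 152.754 mm × 336.3 ha × 10 = 513711.7 m³

513700 m³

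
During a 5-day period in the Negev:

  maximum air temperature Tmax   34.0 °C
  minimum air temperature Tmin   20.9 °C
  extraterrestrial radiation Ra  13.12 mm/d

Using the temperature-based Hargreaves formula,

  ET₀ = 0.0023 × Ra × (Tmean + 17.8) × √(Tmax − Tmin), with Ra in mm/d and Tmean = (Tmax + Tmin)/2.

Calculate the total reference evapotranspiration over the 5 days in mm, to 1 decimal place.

24.7 mm

Tmean = (34.0 + 20.9)/2 = 27.45 °C
ET₀ = 0.0023 × 13.12 × (27.45 + 17.8) × √13.1 = 0.0023 × 13.12 × 45.25 × 3.6194 = 4.9422 mm/d
Over 5 days: 4.9422 × 5 = 24.711 mm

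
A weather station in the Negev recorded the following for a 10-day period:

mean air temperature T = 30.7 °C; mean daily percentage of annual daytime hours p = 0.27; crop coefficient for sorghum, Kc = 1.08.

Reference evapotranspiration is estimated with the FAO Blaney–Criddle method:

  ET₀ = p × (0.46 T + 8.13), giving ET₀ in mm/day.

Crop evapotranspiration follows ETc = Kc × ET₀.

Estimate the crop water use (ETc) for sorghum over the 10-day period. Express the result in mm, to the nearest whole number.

65 mm

ET₀ = 0.27 × (0.46 × 30.7 + 8.13) = 0.27 × 22.252 = 6.0080 mm/d
ETc = Kc × ET₀ = 1.08 × 6.0080 = 6.4886 mm/d
Over 10 days: 6.4886 × 10 = 64.886 mm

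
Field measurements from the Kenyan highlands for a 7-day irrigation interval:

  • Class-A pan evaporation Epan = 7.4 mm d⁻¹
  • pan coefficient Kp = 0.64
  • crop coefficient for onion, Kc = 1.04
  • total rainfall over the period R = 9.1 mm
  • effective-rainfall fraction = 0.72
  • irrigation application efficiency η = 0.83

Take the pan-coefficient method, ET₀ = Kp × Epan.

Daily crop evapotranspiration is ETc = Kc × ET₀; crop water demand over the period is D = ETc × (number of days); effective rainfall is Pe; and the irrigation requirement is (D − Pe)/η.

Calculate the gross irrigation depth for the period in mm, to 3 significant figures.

33.6 mm

ET₀ = 0.64 × 7.4 = 4.7360 mm/d
ETc = Kc × ET₀ = 1.04 × 4.7360 = 4.9254 mm/d
Crop demand D = ETc × 7 d = 4.9254 × 7 = 34.478 mm
Pe = 0.72 × 9.1 = 6.552 mm
D − Pe = 34.478 − 6.552 = 27.926 mm
Gross irrigation = 27.926 / 0.83 = 33.646 mm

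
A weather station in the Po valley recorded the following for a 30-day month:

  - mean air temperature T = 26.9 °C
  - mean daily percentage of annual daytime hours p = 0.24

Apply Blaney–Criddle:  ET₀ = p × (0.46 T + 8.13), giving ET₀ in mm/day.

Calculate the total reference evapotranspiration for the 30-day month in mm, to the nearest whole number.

ET₀ = 0.24 × (0.46 × 26.9 + 8.13) = 0.24 × 20.504 = 4.9210 mm/d
Monthly total = 4.9210 × 30 = 147.630 mm

148 mm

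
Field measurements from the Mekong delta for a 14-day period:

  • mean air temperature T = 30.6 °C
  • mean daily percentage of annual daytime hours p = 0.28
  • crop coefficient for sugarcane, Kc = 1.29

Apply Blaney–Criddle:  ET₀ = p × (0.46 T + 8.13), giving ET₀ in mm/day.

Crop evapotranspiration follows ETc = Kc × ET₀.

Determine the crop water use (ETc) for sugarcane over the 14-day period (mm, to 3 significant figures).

ET₀ = 0.28 × (0.46 × 30.6 + 8.13) = 0.28 × 22.206 = 6.2177 mm/d
ETc = Kc × ET₀ = 1.29 × 6.2177 = 8.0208 mm/d
Over 14 days: 8.0208 × 14 = 112.291 mm

112 mm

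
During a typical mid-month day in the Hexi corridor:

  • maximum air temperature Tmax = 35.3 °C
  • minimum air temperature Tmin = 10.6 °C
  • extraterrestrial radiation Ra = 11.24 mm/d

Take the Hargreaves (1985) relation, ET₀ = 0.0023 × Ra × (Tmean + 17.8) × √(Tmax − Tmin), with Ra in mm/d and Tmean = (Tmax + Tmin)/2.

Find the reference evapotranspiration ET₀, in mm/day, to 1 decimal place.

Tmean = (35.3 + 10.6)/2 = 22.95 °C
ET₀ = 0.0023 × 11.24 × (22.95 + 17.8) × √24.7 = 0.0023 × 11.24 × 40.75 × 4.9699 = 5.2356 mm/d

5.2 mm/day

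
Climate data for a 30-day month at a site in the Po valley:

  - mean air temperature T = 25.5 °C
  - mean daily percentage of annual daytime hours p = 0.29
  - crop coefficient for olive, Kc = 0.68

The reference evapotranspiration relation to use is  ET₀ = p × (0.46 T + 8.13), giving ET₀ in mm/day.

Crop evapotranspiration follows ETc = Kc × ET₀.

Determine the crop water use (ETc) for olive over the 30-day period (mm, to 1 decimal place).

ET₀ = 0.29 × (0.46 × 25.5 + 8.13) = 0.29 × 19.860 = 5.7594 mm/d
ETc = Kc × ET₀ = 0.68 × 5.7594 = 3.9164 mm/d
Over 30 days: 3.9164 × 30 = 117.492 mm

117.5 mm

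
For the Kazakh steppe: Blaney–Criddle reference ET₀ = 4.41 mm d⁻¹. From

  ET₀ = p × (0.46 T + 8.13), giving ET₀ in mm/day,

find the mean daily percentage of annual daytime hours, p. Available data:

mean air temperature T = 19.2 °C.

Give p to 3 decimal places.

p = ET₀ / (0.46 T + 8.13) = 4.41 / (0.46 × 19.2 + 8.13) = 4.41 / 16.962 = 0.2600

0.260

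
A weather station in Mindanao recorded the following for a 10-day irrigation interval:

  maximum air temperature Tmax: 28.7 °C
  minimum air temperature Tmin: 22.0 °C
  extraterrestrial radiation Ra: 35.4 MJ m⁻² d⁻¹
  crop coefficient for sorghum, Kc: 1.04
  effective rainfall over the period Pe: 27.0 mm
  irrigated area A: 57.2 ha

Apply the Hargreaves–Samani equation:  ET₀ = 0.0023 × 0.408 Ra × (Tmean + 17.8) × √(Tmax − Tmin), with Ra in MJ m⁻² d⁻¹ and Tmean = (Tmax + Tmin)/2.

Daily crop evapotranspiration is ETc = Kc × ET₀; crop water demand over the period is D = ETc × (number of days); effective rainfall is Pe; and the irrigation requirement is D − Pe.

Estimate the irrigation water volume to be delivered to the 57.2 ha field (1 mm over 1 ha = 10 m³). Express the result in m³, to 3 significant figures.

6630 m³

Tmean = (28.7 + 22.0)/2 = 25.35 °C
0.408 Ra = 0.408 × 35.4 = 14.4432 mm/d equivalent
ET₀ = 0.0023 × 14.4432 × (25.35 + 17.8) × √6.7 = 0.0023 × 14.4432 × 43.15 × 2.5884 = 3.7103 mm/d
ETc = Kc × ET₀ = 1.04 × 3.7103 = 3.8587 mm/d
Crop demand D = ETc × 10 d = 3.8587 × 10 = 38.587 mm
D − Pe = 38.587 − 27.0 = 11.587 mm
Volume = 11.587 mm × 57.2 ha × 10 = 6627.8 m³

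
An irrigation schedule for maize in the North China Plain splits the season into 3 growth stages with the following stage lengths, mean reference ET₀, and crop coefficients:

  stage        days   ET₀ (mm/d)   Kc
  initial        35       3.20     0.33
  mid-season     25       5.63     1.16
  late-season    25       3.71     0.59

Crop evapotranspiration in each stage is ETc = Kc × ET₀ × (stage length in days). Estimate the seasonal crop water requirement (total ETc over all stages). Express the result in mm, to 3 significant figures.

initial: 0.33 × 3.20 × 35 = 36.96 mm
mid-season: 1.16 × 5.63 × 25 = 163.27 mm
late-season: 0.59 × 3.71 × 25 = 54.72 mm
Seasonal total = 254.95 mm

255 mm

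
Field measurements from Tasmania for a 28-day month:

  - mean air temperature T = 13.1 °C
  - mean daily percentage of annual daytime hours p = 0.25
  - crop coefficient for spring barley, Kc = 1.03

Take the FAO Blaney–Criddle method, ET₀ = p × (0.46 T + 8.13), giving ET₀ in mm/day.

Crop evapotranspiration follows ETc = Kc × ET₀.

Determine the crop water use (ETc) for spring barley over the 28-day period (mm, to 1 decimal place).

ET₀ = 0.25 × (0.46 × 13.1 + 8.13) = 0.25 × 14.156 = 3.5390 mm/d
ETc = Kc × ET₀ = 1.03 × 3.5390 = 3.6452 mm/d
Over 28 days: 3.6452 × 28 = 102.066 mm

102.1 mm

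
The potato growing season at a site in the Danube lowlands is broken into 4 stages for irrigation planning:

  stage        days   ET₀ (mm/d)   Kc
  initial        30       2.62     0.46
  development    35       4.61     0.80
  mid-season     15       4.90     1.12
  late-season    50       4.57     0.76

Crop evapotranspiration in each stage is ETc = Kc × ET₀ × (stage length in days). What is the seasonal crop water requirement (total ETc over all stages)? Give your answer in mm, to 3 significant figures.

initial: 0.46 × 2.62 × 30 = 36.16 mm
development: 0.80 × 4.61 × 35 = 129.08 mm
mid-season: 1.12 × 4.90 × 15 = 82.32 mm
late-season: 0.76 × 4.57 × 50 = 173.66 mm
Seasonal total = 421.22 mm

421 mm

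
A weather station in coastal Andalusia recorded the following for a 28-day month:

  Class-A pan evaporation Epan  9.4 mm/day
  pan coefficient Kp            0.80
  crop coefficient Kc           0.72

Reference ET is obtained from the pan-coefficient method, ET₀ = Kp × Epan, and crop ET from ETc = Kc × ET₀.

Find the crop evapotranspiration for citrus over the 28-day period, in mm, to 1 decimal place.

151.6 mm

ET₀ = 0.80 × 9.4 = 7.5200 mm/d
ETc = Kc × ET₀ = 0.72 × 7.5200 = 5.4144 mm/d
Over 28 days: 5.4144 × 28 = 151.603 mm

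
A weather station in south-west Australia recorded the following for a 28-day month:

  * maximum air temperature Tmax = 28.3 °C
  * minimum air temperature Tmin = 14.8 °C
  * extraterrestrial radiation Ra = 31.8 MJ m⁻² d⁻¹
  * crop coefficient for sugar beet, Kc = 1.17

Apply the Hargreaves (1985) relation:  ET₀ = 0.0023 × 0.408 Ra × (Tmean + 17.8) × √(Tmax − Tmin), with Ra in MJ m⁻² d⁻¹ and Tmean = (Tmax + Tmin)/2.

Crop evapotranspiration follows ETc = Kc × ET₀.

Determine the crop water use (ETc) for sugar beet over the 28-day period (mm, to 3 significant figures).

141 mm

Tmean = (28.3 + 14.8)/2 = 21.55 °C
0.408 Ra = 0.408 × 31.8 = 12.9744 mm/d equivalent
ET₀ = 0.0023 × 12.9744 × (21.55 + 17.8) × √13.5 = 0.0023 × 12.9744 × 39.35 × 3.6742 = 4.3144 mm/d
ETc = Kc × ET₀ = 1.17 × 4.3144 = 5.0478 mm/d
Over 28 days: 5.0478 × 28 = 141.338 mm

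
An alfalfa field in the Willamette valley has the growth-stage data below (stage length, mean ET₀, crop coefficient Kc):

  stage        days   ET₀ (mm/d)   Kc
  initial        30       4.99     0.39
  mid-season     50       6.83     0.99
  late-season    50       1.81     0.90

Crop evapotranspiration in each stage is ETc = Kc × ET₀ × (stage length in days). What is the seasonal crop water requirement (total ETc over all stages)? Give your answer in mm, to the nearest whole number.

478 mm

initial: 0.39 × 4.99 × 30 = 58.38 mm
mid-season: 0.99 × 6.83 × 50 = 338.09 mm
late-season: 0.90 × 1.81 × 50 = 81.45 mm
Seasonal total = 477.92 mm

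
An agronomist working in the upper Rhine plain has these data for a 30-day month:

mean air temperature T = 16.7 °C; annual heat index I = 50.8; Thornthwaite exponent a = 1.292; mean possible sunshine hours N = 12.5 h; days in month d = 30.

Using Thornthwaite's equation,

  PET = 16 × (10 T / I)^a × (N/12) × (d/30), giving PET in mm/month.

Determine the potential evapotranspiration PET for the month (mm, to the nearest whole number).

10T/I = 10 × 16.7 / 50.8 = 3.2874
(10T/I)^a = 3.2874^1.292 = 4.6534
Uncorrected PET = 16 × 4.6534 = 74.454 mm
Correction = (N/12)(d/30) = (12.5/12)(30/30) = 1.0417
PET = 74.454 × 1.0417 = 77.559 mm/month

78 mm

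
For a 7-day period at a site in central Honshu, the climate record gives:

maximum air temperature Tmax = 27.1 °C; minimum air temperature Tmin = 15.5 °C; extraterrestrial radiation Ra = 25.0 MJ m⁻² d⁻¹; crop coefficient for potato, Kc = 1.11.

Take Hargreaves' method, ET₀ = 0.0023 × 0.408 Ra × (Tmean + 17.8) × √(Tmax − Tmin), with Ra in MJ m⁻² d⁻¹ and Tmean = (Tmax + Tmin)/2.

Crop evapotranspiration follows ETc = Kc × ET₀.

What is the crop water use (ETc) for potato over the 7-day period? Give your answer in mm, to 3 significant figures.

Tmean = (27.1 + 15.5)/2 = 21.30 °C
0.408 Ra = 0.408 × 25.0 = 10.2000 mm/d equivalent
ET₀ = 0.0023 × 10.2000 × (21.30 + 17.8) × √11.6 = 0.0023 × 10.2000 × 39.10 × 3.4059 = 3.1242 mm/d
ETc = Kc × ET₀ = 1.11 × 3.1242 = 3.4679 mm/d
Over 7 days: 3.4679 × 7 = 24.275 mm

24.3 mm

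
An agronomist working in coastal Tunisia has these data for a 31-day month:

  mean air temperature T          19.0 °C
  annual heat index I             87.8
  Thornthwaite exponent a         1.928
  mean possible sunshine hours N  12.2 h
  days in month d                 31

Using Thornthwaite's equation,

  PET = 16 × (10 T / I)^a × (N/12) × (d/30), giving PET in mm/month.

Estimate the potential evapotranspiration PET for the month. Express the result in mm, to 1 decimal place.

74.5 mm

10T/I = 10 × 19.0 / 87.8 = 2.1640
(10T/I)^a = 2.1640^1.928 = 4.4297
Uncorrected PET = 16 × 4.4297 = 70.875 mm
Correction = (N/12)(d/30) = (12.2/12)(31/30) = 1.0506
PET = 70.875 × 1.0506 = 74.461 mm/month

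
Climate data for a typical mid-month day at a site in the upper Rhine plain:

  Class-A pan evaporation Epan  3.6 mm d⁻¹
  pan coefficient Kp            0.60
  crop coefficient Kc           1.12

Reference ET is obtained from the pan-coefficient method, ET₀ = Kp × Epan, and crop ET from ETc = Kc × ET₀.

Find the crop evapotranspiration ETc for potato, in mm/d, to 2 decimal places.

2.42 mm/d

ET₀ = 0.60 × 3.6 = 2.1600 mm/d
ETc = Kc × ET₀ = 1.12 × 2.1600 = 2.4192 mm/d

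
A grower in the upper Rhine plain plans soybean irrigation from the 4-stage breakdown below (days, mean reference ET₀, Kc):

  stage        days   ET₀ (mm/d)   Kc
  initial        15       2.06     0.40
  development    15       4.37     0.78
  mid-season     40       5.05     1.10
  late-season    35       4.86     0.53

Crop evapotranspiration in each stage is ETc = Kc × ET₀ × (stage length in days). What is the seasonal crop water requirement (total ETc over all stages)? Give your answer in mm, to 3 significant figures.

376 mm

initial: 0.40 × 2.06 × 15 = 12.36 mm
development: 0.78 × 4.37 × 15 = 51.13 mm
mid-season: 1.10 × 5.05 × 40 = 222.20 mm
late-season: 0.53 × 4.86 × 35 = 90.15 mm
Seasonal total = 375.84 mm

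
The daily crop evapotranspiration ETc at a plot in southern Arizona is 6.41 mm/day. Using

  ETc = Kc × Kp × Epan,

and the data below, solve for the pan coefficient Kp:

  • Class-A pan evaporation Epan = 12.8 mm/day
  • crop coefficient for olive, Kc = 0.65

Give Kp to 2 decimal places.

ETc = Kc × Kp × Epan  ⇒  Kp = ETc / (Kc × Epan)
Kp = 6.41 / (0.65 × 12.8) = 6.41 / 8.320 = 0.7704

0.77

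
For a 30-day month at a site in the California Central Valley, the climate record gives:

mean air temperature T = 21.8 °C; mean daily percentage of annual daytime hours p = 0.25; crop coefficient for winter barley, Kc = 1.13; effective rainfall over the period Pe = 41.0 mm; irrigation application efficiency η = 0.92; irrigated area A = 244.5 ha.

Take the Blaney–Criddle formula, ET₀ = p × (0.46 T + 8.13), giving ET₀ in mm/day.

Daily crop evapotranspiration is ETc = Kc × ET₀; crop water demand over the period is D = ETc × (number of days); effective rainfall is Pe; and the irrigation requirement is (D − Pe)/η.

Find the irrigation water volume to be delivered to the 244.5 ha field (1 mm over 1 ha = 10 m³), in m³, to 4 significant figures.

ET₀ = 0.25 × (0.46 × 21.8 + 8.13) = 0.25 × 18.158 = 4.5395 mm/d
ETc = Kc × ET₀ = 1.13 × 4.5395 = 5.1296 mm/d
Crop demand D = ETc × 30 d = 5.1296 × 30 = 153.888 mm
D − Pe = 153.888 − 41.0 = 112.888 mm
Gross irrigation = 112.888 / 0.92 = 122.704 mm
Volume = 122.704 mm × 244.5 ha × 10 = 300011.3 m³

300000 m³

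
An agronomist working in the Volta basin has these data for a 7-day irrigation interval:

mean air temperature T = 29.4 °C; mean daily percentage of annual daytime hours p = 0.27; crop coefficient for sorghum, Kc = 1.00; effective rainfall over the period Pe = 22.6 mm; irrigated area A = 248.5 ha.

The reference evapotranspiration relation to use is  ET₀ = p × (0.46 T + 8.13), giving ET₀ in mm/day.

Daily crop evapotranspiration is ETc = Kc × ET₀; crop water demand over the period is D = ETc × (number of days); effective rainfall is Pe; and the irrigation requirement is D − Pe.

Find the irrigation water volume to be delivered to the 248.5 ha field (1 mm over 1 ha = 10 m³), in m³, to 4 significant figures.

45540 m³

ET₀ = 0.27 × (0.46 × 29.4 + 8.13) = 0.27 × 21.654 = 5.8466 mm/d
ETc = Kc × ET₀ = 1.00 × 5.8466 = 5.8466 mm/d
Crop demand D = ETc × 7 d = 5.8466 × 7 = 40.926 mm
D − Pe = 40.926 − 22.6 = 18.326 mm
Volume = 18.326 mm × 248.5 ha × 10 = 45540.1 m³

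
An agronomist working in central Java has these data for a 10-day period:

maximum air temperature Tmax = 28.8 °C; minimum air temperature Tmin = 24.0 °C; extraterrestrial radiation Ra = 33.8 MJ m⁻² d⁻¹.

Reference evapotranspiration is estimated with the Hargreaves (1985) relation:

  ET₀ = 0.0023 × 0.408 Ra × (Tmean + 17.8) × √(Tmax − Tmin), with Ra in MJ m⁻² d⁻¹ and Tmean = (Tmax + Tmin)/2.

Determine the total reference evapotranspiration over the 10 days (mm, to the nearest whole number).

Tmean = (28.8 + 24.0)/2 = 26.40 °C
0.408 Ra = 0.408 × 33.8 = 13.7904 mm/d equivalent
ET₀ = 0.0023 × 13.7904 × (26.40 + 17.8) × √4.8 = 0.0023 × 13.7904 × 44.20 × 2.1909 = 3.0715 mm/d
Over 10 days: 3.0715 × 10 = 30.715 mm

31 mm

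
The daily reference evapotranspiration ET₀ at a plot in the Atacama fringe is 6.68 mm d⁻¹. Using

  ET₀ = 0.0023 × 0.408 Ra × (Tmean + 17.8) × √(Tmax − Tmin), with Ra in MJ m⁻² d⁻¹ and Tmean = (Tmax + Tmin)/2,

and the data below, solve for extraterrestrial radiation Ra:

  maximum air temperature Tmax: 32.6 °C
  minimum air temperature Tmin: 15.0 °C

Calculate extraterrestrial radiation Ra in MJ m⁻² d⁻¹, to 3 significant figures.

40.8 MJ m⁻² d⁻¹

Tmean = (32.6+15.0)/2 = 23.80 °C; ΔT = 17.6
Ra = ET₀ / [0.0023 × 0.408 × (Tmean+17.8) × √ΔT]
   = 6.68 / (0.0023 × 0.408 × 41.60 × 4.1952) = 40.789 MJ m⁻² d⁻¹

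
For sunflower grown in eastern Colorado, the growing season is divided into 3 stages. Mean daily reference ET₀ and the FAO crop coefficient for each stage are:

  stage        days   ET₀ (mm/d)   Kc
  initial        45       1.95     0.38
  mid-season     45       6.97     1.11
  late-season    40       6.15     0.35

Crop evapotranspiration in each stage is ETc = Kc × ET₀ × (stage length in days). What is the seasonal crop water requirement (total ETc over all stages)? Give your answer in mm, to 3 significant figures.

initial: 0.38 × 1.95 × 45 = 33.35 mm
mid-season: 1.11 × 6.97 × 45 = 348.15 mm
late-season: 0.35 × 6.15 × 40 = 86.10 mm
Seasonal total = 467.60 mm

468 mm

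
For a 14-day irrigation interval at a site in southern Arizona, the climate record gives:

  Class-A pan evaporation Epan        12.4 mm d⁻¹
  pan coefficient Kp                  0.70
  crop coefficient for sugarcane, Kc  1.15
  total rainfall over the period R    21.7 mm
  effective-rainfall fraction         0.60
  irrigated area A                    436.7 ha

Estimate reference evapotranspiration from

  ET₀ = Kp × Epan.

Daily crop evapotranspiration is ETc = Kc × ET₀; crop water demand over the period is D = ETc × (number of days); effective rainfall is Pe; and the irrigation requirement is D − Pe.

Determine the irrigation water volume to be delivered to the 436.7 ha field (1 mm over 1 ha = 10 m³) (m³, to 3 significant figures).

553000 m³

ET₀ = 0.70 × 12.4 = 8.6800 mm/d
ETc = Kc × ET₀ = 1.15 × 8.6800 = 9.9820 mm/d
Crop demand D = ETc × 14 d = 9.9820 × 14 = 139.748 mm
Pe = 0.60 × 21.7 = 13.020 mm
D − Pe = 139.748 − 13.020 = 126.728 mm
Volume = 126.728 mm × 436.7 ha × 10 = 553421.2 m³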